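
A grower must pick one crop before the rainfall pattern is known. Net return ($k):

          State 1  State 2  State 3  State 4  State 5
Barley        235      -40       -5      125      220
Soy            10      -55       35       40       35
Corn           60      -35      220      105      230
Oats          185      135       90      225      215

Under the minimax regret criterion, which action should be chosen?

Column bests: State 1=235, State 2=135, State 3=220, State 4=225, State 5=230.
Barley regrets: 0, 175, 225, 100, 10 → max 225
Soy regrets: 225, 190, 185, 185, 195 → max 225
Corn regrets: 175, 170, 0, 120, 0 → max 175
Oats regrets: 50, 0, 130, 0, 15 → max 130
Smallest max regret = 130 → Oats.

Oats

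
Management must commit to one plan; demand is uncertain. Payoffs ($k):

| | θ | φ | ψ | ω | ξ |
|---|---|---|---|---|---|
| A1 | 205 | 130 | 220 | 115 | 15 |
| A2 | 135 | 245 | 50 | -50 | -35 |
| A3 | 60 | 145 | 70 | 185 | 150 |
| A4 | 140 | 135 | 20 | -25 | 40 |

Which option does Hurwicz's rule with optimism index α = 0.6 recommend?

A1

A1: 0.6·220 + 0.4·15 = 138
A2: 0.6·245 + 0.4·(-50) = 127
A3: 0.6·185 + 0.4·60 = 135
A4: 0.6·140 + 0.4·(-25) = 74
Highest Hurwicz score = 138 → A1.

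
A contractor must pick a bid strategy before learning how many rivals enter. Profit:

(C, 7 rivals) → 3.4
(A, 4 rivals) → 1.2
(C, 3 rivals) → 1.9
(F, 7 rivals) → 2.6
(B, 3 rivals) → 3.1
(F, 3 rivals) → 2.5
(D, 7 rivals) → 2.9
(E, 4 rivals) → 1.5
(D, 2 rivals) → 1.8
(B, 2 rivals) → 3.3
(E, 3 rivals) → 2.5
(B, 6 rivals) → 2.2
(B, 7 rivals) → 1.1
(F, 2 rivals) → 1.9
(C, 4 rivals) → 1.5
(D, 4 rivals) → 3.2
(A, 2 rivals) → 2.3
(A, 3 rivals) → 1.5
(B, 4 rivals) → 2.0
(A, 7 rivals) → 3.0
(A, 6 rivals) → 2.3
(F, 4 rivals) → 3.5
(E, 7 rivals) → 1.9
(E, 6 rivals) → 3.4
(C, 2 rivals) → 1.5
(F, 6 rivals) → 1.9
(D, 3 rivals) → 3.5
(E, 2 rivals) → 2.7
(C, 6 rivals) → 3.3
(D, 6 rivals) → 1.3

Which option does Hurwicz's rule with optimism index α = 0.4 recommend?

F

A: 0.4·3.0 + 0.6·1.2 = 1.92
B: 0.4·3.3 + 0.6·1.1 = 1.98
C: 0.4·3.4 + 0.6·1.5 = 2.26
D: 0.4·3.5 + 0.6·1.3 = 2.18
E: 0.4·3.4 + 0.6·1.5 = 2.26
F: 0.4·3.5 + 0.6·1.9 = 2.54
Highest Hurwicz score = 2.54 → F.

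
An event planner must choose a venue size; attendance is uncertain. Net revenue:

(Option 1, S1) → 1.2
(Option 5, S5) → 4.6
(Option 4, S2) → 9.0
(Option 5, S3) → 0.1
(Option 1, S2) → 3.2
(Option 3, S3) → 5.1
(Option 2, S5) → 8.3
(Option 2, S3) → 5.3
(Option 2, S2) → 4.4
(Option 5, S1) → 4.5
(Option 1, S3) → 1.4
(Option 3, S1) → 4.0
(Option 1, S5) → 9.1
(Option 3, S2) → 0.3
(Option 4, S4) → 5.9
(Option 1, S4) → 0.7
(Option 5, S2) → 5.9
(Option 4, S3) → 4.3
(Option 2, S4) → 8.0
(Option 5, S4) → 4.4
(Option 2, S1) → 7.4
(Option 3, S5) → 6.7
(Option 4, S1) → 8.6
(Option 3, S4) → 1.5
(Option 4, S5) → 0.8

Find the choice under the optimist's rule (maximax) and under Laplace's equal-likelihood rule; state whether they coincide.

Row maxima: Option 1=9.1, Option 2=8.3, Option 3=6.7, Option 4=9.0, Option 5=5.9
Best best-case = 9.1 → Option 1.
Row averages: Option 1=3.12, Option 2=6.68, Option 3=3.52, Option 4=5.72, Option 5=3.9
Highest average = 6.68 → Option 2.

maximax → Option 1; laplace → Option 2 (disagree)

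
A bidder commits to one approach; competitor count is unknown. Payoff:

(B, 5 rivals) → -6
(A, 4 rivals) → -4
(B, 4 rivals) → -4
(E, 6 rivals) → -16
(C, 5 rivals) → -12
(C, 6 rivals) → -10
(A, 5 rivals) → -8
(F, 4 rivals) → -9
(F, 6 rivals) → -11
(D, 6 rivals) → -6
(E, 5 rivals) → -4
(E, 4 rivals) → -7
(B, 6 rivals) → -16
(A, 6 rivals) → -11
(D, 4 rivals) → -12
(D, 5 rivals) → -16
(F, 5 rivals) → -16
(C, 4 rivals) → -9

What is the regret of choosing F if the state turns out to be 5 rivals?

12

Best payoff under 5 rivals is -4.
Regret = -4 − (-16) = 12.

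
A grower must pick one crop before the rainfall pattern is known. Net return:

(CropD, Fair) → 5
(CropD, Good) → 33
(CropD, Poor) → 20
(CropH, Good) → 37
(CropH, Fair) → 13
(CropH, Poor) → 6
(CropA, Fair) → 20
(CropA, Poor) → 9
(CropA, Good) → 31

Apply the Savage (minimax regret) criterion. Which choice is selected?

CropA

Column bests: Poor=20, Fair=20, Good=37.
CropD regrets: 0, 15, 4 → max 15
CropH regrets: 14, 7, 0 → max 14
CropA regrets: 11, 0, 6 → max 11
Smallest max regret = 11 → CropA.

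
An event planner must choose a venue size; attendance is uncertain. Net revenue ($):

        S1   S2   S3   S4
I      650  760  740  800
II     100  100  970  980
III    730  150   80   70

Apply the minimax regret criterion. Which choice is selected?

Column bests: S1=730, S2=760, S3=970, S4=980.
I regrets: 80, 0, 230, 180 → max 230
II regrets: 630, 660, 0, 0 → max 660
III regrets: 0, 610, 890, 910 → max 910
Smallest max regret = 230 → I.

I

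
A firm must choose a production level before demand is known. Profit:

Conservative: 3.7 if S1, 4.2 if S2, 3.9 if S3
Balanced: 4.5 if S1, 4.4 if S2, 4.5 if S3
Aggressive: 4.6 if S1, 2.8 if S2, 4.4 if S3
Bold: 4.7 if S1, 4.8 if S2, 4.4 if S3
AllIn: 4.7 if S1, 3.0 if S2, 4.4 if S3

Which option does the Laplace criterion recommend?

Row averages: Conservative=59/15, Balanced=67/15, Aggressive=59/15, Bold=139/30, AllIn=121/30
Highest average = 139/30 → Bold.

Bold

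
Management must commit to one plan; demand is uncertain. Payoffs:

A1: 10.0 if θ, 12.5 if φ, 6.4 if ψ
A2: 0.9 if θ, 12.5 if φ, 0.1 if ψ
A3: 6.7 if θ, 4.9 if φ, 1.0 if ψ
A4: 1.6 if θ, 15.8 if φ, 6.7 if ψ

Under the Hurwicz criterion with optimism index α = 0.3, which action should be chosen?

A1

A1: 0.3·12.5 + 0.7·6.4 = 8.23
A2: 0.3·12.5 + 0.7·0.1 = 3.82
A3: 0.3·6.7 + 0.7·1.0 = 2.71
A4: 0.3·15.8 + 0.7·1.6 = 5.86
Highest Hurwicz score = 8.23 → A1.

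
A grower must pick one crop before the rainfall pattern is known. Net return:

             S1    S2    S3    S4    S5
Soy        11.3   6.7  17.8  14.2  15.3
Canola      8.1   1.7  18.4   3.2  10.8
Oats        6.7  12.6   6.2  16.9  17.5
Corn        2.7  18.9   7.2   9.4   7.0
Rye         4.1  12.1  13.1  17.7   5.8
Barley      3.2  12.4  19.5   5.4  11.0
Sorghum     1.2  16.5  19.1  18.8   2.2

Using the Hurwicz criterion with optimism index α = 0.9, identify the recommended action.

Soy: 0.9·17.8 + 0.1·6.7 = 16.69
Canola: 0.9·18.4 + 0.1·1.7 = 16.73
Oats: 0.9·17.5 + 0.1·6.2 = 16.37
Corn: 0.9·18.9 + 0.1·2.7 = 17.28
Rye: 0.9·17.7 + 0.1·4.1 = 16.34
Barley: 0.9·19.5 + 0.1·3.2 = 17.87
Sorghum: 0.9·19.1 + 0.1·1.2 = 17.31
Highest Hurwicz score = 17.87 → Barley.

Barley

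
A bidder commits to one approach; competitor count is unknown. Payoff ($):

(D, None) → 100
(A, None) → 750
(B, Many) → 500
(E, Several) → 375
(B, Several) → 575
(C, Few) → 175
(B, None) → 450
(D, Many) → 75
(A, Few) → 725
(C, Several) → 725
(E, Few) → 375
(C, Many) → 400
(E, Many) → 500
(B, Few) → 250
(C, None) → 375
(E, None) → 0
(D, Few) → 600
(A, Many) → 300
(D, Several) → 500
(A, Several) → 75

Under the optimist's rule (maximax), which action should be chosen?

A

Row maxima: A=750, B=575, C=725, D=600, E=500
Best best-case = 750 → A.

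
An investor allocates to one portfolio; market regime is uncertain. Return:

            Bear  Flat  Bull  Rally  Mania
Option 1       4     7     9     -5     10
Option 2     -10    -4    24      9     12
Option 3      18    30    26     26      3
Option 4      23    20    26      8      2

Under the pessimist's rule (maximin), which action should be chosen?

Option 3

Row minima: Option 1=-5, Option 2=-10, Option 3=3, Option 4=2
Best worst-case = 3 → Option 3.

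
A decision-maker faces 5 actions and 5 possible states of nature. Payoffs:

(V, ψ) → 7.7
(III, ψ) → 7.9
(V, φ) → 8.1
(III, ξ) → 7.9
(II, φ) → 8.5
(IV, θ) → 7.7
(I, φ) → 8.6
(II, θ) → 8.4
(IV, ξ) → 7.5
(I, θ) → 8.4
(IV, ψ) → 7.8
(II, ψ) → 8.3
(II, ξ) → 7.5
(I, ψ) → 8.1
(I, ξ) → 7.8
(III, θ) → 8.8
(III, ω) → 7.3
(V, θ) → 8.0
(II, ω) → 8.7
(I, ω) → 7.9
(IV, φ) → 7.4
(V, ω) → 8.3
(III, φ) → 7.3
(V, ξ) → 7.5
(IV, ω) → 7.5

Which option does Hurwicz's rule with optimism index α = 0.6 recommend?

I

I: 0.6·8.6 + 0.4·7.8 = 8.28
II: 0.6·8.7 + 0.4·7.5 = 8.22
III: 0.6·8.8 + 0.4·7.3 = 8.2
IV: 0.6·7.8 + 0.4·7.4 = 7.64
V: 0.6·8.3 + 0.4·7.5 = 7.98
Highest Hurwicz score = 8.28 → I.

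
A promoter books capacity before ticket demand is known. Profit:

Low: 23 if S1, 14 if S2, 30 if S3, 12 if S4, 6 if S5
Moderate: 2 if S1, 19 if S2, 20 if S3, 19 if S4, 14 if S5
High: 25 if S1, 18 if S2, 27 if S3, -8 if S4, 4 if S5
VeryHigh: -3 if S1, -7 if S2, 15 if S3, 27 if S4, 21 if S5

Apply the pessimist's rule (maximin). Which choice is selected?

Row minima: Low=6, Moderate=2, High=-8, VeryHigh=-7
Best worst-case = 6 → Low.

Low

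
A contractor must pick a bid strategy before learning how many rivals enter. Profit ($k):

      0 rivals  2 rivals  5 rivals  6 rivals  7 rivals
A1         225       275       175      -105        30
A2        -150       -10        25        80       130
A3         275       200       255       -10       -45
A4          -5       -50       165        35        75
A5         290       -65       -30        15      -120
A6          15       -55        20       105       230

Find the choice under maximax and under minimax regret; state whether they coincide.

Row maxima: A1=275, A2=130, A3=275, A4=165, A5=290, A6=230
Best best-case = 290 → A5.
Column bests: 0 rivals=290, 2 rivals=275, 5 rivals=255, 6 rivals=105, 7 rivals=230.
A1 regrets: 65, 0, 80, 210, 200 → max 210
A2 regrets: 440, 285, 230, 25, 100 → max 440
A3 regrets: 15, 75, 0, 115, 275 → max 275
A4 regrets: 295, 325, 90, 70, 155 → max 325
A5 regrets: 0, 340, 285, 90, 350 → max 350
A6 regrets: 275, 330, 235, 0, 0 → max 330
Smallest max regret = 210 → A1.

maximax → A5; minimax regret → A1 (disagree)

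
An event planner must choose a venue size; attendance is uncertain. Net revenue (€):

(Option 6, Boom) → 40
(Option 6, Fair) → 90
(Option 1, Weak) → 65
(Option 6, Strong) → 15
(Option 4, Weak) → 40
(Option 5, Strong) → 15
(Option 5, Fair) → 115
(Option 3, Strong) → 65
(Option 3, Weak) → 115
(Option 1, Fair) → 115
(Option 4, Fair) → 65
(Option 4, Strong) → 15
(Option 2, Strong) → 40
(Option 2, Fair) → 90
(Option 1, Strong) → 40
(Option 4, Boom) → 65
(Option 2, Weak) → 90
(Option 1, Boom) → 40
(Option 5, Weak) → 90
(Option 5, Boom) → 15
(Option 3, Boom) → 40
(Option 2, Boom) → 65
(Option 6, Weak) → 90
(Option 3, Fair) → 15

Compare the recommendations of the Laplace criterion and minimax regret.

Row averages: Option 1=65, Option 2=71.25, Option 3=58.75, Option 4=46.25, Option 5=58.75, Option 6=58.75
Highest average = 71.25 → Option 2.
Column bests: Weak=115, Fair=115, Strong=65, Boom=65.
Option 1 regrets: 50, 0, 25, 25 → max 50
Option 2 regrets: 25, 25, 25, 0 → max 25
Option 3 regrets: 0, 100, 0, 25 → max 100
Option 4 regrets: 75, 50, 50, 0 → max 75
Option 5 regrets: 25, 0, 50, 50 → max 50
Option 6 regrets: 25, 25, 50, 25 → max 50
Smallest max regret = 25 → Option 2.

laplace → Option 2; minimax regret → Option 2 (agree)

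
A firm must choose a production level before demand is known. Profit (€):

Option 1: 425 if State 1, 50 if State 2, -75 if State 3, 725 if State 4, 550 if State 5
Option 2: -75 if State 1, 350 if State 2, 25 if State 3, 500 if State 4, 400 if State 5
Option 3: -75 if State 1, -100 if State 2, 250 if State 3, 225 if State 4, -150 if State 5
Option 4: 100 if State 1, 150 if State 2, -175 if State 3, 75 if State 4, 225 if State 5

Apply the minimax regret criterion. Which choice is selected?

Column bests: State 1=425, State 2=350, State 3=250, State 4=725, State 5=550.
Option 1 regrets: 0, 300, 325, 0, 0 → max 325
Option 2 regrets: 500, 0, 225, 225, 150 → max 500
Option 3 regrets: 500, 450, 0, 500, 700 → max 700
Option 4 regrets: 325, 200, 425, 650, 325 → max 650
Smallest max regret = 325 → Option 1.

Option 1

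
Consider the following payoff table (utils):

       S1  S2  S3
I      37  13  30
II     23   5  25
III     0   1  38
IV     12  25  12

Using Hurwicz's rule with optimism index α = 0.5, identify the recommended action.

I: 0.5·37 + 0.5·13 = 25
II: 0.5·25 + 0.5·5 = 15
III: 0.5·38 + 0.5·0 = 19
IV: 0.5·25 + 0.5·12 = 18.5
Highest Hurwicz score = 25 → I.

I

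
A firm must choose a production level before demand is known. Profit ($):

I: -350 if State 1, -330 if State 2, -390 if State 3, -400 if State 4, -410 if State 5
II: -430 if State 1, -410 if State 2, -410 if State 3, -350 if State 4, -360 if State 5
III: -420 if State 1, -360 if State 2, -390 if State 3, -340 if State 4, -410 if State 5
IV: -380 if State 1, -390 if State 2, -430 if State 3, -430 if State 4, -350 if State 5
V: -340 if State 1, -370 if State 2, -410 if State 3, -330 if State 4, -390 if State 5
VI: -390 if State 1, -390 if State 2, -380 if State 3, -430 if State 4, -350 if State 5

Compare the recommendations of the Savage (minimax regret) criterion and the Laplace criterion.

Column bests: State 1=-340, State 2=-330, State 3=-380, State 4=-330, State 5=-350.
I regrets: 10, 0, 10, 70, 60 → max 70
II regrets: 90, 80, 30, 20, 10 → max 90
III regrets: 80, 30, 10, 10, 60 → max 80
IV regrets: 40, 60, 50, 100, 0 → max 100
V regrets: 0, 40, 30, 0, 40 → max 40
VI regrets: 50, 60, 0, 100, 0 → max 100
Smallest max regret = 40 → V.
Row averages: I=-376, II=-392, III=-384, IV=-396, V=-368, VI=-388
Highest average = -368 → V.

minimax regret → V; laplace → V (agree)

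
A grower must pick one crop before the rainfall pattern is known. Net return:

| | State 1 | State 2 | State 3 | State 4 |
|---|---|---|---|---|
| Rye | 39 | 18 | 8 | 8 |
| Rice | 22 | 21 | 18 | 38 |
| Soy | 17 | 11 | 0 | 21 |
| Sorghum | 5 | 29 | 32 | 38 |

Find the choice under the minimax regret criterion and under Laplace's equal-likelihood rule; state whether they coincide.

minimax regret → Rice; laplace → Sorghum (disagree)

Column bests: State 1=39, State 2=29, State 3=32, State 4=38.
Rye regrets: 0, 11, 24, 30 → max 30
Rice regrets: 17, 8, 14, 0 → max 17
Soy regrets: 22, 18, 32, 17 → max 32
Sorghum regrets: 34, 0, 0, 0 → max 34
Smallest max regret = 17 → Rice.
Row averages: Rye=18.25, Rice=24.75, Soy=12.25, Sorghum=26
Highest average = 26 → Sorghum.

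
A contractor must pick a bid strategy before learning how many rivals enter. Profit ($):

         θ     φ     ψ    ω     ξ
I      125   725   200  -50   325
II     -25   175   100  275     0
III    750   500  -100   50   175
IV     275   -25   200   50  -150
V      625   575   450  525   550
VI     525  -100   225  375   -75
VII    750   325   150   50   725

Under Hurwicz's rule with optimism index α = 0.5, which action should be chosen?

I: 0.5·725 + 0.5·(-50) = 337.5
II: 0.5·275 + 0.5·(-25) = 125
III: 0.5·750 + 0.5·(-100) = 325
IV: 0.5·275 + 0.5·(-150) = 62.5
V: 0.5·625 + 0.5·450 = 537.5
VI: 0.5·525 + 0.5·(-100) = 212.5
VII: 0.5·750 + 0.5·50 = 400
Highest Hurwicz score = 537.5 → V.

V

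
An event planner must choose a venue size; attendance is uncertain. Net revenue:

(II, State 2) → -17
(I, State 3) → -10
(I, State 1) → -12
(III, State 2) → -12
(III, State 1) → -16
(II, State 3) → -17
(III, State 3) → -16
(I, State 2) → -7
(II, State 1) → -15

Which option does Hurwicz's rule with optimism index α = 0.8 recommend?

I

I: 0.8·(-7) + 0.2·(-12) = -8
II: 0.8·(-15) + 0.2·(-17) = -15.4
III: 0.8·(-12) + 0.2·(-16) = -12.8
Highest Hurwicz score = -8 → I.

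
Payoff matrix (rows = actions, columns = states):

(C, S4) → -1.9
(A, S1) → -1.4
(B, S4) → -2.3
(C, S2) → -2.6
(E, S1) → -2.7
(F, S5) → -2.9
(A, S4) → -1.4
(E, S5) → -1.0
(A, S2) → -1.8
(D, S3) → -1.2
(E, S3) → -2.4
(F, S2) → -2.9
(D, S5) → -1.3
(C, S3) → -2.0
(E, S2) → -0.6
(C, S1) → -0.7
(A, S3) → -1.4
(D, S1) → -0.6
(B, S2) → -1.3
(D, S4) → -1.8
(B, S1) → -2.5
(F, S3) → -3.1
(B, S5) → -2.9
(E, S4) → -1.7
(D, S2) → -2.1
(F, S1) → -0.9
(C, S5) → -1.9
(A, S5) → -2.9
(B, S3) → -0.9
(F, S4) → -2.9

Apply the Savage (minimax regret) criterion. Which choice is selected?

D

Column bests: S1=-0.6, S2=-0.6, S3=-0.9, S4=-1.4, S5=-1.0.
A regrets: 0.8, 1.2, 0.5, 0.0, 1.9 → max 1.9
B regrets: 1.9, 0.7, 0.0, 0.9, 1.9 → max 1.9
C regrets: 0.1, 2.0, 1.1, 0.5, 0.9 → max 2.0
D regrets: 0.0, 1.5, 0.3, 0.4, 0.3 → max 1.5
E regrets: 2.1, 0.0, 1.5, 0.3, 0.0 → max 2.1
F regrets: 0.3, 2.3, 2.2, 1.5, 1.9 → max 2.3
Smallest max regret = 1.5 → D.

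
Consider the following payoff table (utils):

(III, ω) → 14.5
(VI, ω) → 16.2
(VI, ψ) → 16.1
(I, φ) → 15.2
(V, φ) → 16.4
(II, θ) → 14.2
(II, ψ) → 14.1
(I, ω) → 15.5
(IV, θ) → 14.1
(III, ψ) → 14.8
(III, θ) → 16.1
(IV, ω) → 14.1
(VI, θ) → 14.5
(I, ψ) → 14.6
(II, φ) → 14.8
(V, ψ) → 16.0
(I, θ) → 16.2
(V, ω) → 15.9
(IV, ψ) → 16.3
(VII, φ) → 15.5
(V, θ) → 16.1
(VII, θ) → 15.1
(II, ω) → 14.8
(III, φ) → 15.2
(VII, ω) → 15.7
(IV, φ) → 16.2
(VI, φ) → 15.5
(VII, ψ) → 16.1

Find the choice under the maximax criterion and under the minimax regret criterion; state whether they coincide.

maximax → V; minimax regret → V (agree)

Row maxima: I=16.2, II=14.8, III=16.1, IV=16.3, V=16.4, VI=16.2, VII=16.1
Best best-case = 16.4 → V.
Column bests: θ=16.2, φ=16.4, ψ=16.3, ω=16.2.
I regrets: 0.0, 1.2, 1.7, 0.7 → max 1.7
II regrets: 2.0, 1.6, 2.2, 1.4 → max 2.2
III regrets: 0.1, 1.2, 1.5, 1.7 → max 1.7
IV regrets: 2.1, 0.2, 0.0, 2.1 → max 2.1
V regrets: 0.1, 0.0, 0.3, 0.3 → max 0.3
VI regrets: 1.7, 0.9, 0.2, 0.0 → max 1.7
VII regrets: 1.1, 0.9, 0.2, 0.5 → max 1.1
Smallest max regret = 0.3 → V.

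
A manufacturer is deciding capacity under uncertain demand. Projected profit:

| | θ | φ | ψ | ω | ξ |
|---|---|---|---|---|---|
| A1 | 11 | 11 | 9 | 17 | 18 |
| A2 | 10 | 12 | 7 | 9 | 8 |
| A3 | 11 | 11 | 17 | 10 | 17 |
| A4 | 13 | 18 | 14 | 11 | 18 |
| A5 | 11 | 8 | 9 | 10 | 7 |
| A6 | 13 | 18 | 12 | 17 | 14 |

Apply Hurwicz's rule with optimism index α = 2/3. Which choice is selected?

A6

A1: 2/3·18 + 1/3·9 = 15
A2: 2/3·12 + 1/3·7 = 31/3
A3: 2/3·17 + 1/3·10 = 44/3
A4: 2/3·18 + 1/3·11 = 47/3
A5: 2/3·11 + 1/3·7 = 29/3
A6: 2/3·18 + 1/3·12 = 16
Highest Hurwicz score = 16 → A6.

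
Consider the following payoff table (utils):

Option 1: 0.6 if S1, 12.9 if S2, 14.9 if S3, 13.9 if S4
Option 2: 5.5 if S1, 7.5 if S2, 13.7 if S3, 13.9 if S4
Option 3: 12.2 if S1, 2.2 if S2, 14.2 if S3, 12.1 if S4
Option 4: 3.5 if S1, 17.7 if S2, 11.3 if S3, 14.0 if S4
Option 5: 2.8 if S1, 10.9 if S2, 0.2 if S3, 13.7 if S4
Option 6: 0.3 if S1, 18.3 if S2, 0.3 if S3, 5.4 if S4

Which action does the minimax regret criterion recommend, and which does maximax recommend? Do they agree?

minimax regret → Option 4; maximax → Option 6 (disagree)

Column bests: S1=12.2, S2=18.3, S3=14.9, S4=14.0.
Option 1 regrets: 11.6, 5.4, 0.0, 0.1 → max 11.6
Option 2 regrets: 6.7, 10.8, 1.2, 0.1 → max 10.8
Option 3 regrets: 0.0, 16.1, 0.7, 1.9 → max 16.1
Option 4 regrets: 8.7, 0.6, 3.6, 0.0 → max 8.7
Option 5 regrets: 9.4, 7.4, 14.7, 0.3 → max 14.7
Option 6 regrets: 11.9, 0.0, 14.6, 8.6 → max 14.6
Smallest max regret = 8.7 → Option 4.
Row maxima: Option 1=14.9, Option 2=13.9, Option 3=14.2, Option 4=17.7, Option 5=13.7, Option 6=18.3
Best best-case = 18.3 → Option 6.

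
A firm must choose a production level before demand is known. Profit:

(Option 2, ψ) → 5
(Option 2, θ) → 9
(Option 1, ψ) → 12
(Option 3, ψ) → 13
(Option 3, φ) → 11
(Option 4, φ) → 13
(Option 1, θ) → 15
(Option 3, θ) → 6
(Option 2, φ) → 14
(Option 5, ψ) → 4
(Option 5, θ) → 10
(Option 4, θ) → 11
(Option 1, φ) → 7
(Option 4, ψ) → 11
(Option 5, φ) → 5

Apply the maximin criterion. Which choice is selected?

Option 4

Row minima: Option 1=7, Option 2=5, Option 3=6, Option 4=11, Option 5=4
Best worst-case = 11 → Option 4.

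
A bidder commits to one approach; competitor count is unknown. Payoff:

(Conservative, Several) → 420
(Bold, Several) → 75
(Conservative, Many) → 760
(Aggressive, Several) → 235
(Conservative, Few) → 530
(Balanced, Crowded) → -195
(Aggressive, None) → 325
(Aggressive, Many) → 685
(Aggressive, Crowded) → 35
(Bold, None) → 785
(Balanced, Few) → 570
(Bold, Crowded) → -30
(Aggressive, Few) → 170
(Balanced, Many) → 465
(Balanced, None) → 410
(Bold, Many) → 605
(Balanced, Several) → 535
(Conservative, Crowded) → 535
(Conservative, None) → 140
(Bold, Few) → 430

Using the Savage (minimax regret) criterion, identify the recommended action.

Aggressive

Column bests: None=785, Few=570, Several=535, Many=760, Crowded=535.
Conservative regrets: 645, 40, 115, 0, 0 → max 645
Balanced regrets: 375, 0, 0, 295, 730 → max 730
Aggressive regrets: 460, 400, 300, 75, 500 → max 500
Bold regrets: 0, 140, 460, 155, 565 → max 565
Smallest max regret = 500 → Aggressive.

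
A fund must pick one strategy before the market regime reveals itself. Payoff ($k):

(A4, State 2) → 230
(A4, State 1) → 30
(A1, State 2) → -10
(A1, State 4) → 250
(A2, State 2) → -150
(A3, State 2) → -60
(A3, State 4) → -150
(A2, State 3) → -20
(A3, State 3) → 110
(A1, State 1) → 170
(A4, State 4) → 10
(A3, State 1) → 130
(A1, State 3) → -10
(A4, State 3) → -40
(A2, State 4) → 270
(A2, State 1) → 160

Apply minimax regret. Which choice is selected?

Column bests: State 1=170, State 2=230, State 3=110, State 4=270.
A1 regrets: 0, 240, 120, 20 → max 240
A2 regrets: 10, 380, 130, 0 → max 380
A3 regrets: 40, 290, 0, 420 → max 420
A4 regrets: 140, 0, 150, 260 → max 260
Smallest max regret = 240 → A1.

A1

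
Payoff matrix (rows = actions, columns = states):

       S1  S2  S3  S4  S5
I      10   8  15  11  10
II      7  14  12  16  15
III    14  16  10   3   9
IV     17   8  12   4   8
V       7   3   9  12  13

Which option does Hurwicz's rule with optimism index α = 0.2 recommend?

I: 0.2·15 + 0.8·8 = 9.4
II: 0.2·16 + 0.8·7 = 8.8
III: 0.2·16 + 0.8·3 = 5.6
IV: 0.2·17 + 0.8·4 = 6.6
V: 0.2·13 + 0.8·3 = 5
Highest Hurwicz score = 9.4 → I.

I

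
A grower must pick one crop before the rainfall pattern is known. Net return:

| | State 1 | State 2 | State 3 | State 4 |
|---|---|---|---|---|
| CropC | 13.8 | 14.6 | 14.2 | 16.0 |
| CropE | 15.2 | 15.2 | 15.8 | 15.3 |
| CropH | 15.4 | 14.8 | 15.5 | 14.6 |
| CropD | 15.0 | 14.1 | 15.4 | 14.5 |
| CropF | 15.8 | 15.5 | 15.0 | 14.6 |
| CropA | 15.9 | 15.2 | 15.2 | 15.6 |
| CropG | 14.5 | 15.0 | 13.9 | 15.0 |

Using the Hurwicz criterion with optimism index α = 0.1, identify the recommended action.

CropA

CropC: 0.1·16.0 + 0.9·13.8 = 14.02
CropE: 0.1·15.8 + 0.9·15.2 = 15.26
CropH: 0.1·15.5 + 0.9·14.6 = 14.69
CropD: 0.1·15.4 + 0.9·14.1 = 14.23
CropF: 0.1·15.8 + 0.9·14.6 = 14.72
CropA: 0.1·15.9 + 0.9·15.2 = 15.27
CropG: 0.1·15.0 + 0.9·13.9 = 14.01
Highest Hurwicz score = 15.27 → CropA.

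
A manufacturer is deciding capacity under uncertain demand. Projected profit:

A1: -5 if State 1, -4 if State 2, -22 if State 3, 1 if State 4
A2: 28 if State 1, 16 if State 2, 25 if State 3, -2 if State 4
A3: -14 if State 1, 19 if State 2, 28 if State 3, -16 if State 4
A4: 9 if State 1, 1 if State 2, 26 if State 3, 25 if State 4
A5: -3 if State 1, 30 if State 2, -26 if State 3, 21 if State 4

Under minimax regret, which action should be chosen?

A2

Column bests: State 1=28, State 2=30, State 3=28, State 4=25.
A1 regrets: 33, 34, 50, 24 → max 50
A2 regrets: 0, 14, 3, 27 → max 27
A3 regrets: 42, 11, 0, 41 → max 42
A4 regrets: 19, 29, 2, 0 → max 29
A5 regrets: 31, 0, 54, 4 → max 54
Smallest max regret = 27 → A2.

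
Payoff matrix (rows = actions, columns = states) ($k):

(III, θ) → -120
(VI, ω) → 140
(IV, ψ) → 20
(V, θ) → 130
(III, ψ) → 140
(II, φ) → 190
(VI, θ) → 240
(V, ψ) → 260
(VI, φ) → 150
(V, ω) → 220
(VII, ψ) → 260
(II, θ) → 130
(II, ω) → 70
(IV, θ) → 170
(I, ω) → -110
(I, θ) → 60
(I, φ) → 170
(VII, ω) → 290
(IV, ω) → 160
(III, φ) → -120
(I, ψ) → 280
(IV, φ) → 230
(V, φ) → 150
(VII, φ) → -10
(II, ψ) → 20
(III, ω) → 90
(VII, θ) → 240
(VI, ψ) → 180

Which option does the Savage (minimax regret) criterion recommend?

Column bests: θ=240, φ=230, ψ=280, ω=290.
I regrets: 180, 60, 0, 400 → max 400
II regrets: 110, 40, 260, 220 → max 260
III regrets: 360, 350, 140, 200 → max 360
IV regrets: 70, 0, 260, 130 → max 260
V regrets: 110, 80, 20, 70 → max 110
VI regrets: 0, 80, 100, 150 → max 150
VII regrets: 0, 240, 20, 0 → max 240
Smallest max regret = 110 → V.

V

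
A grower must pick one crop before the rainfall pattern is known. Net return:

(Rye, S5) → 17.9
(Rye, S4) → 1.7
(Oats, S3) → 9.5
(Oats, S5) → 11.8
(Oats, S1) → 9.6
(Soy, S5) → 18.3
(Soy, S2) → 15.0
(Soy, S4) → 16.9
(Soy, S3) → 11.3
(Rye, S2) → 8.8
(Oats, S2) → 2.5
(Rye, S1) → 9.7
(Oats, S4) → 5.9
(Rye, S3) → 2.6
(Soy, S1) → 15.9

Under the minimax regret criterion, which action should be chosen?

Column bests: S1=15.9, S2=15.0, S3=11.3, S4=16.9, S5=18.3.
Oats regrets: 6.3, 12.5, 1.8, 11.0, 6.5 → max 12.5
Soy regrets: 0.0, 0.0, 0.0, 0.0, 0.0 → max 0.0
Rye regrets: 6.2, 6.2, 8.7, 15.2, 0.4 → max 15.2
Smallest max regret = 0.0 → Soy.

Soy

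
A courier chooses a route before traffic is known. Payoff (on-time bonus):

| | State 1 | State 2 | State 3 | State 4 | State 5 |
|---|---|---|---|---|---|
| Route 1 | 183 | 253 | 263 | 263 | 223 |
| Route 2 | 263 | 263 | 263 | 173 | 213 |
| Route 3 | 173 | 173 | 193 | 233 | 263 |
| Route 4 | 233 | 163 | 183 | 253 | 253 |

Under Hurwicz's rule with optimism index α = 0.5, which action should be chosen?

Route 1: 0.5·263 + 0.5·183 = 223
Route 2: 0.5·263 + 0.5·173 = 218
Route 3: 0.5·263 + 0.5·173 = 218
Route 4: 0.5·253 + 0.5·163 = 208
Highest Hurwicz score = 223 → Route 1.

Route 1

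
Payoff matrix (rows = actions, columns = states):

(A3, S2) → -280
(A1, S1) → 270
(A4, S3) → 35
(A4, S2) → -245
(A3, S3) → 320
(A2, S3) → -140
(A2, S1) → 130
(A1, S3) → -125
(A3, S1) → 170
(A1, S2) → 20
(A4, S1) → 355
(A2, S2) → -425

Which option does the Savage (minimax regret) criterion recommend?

A4

Column bests: S1=355, S2=20, S3=320.
A1 regrets: 85, 0, 445 → max 445
A2 regrets: 225, 445, 460 → max 460
A3 regrets: 185, 300, 0 → max 300
A4 regrets: 0, 265, 285 → max 285
Smallest max regret = 285 → A4.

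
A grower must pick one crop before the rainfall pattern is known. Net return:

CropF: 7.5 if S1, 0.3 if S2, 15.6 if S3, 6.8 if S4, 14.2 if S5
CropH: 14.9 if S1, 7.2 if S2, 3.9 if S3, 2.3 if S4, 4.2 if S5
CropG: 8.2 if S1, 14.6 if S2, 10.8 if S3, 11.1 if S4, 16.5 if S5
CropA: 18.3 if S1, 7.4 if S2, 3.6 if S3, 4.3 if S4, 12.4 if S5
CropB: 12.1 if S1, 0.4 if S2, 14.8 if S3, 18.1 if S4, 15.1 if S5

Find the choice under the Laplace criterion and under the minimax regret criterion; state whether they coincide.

Row averages: CropF=8.88, CropH=6.5, CropG=12.24, CropA=9.2, CropB=12.1
Highest average = 12.24 → CropG.
Column bests: S1=18.3, S2=14.6, S3=15.6, S4=18.1, S5=16.5.
CropF regrets: 10.8, 14.3, 0.0, 11.3, 2.3 → max 14.3
CropH regrets: 3.4, 7.4, 11.7, 15.8, 12.3 → max 15.8
CropG regrets: 10.1, 0.0, 4.8, 7.0, 0.0 → max 10.1
CropA regrets: 0.0, 7.2, 12.0, 13.8, 4.1 → max 13.8
CropB regrets: 6.2, 14.2, 0.8, 0.0, 1.4 → max 14.2
Smallest max regret = 10.1 → CropG.

laplace → CropG; minimax regret → CropG (agree)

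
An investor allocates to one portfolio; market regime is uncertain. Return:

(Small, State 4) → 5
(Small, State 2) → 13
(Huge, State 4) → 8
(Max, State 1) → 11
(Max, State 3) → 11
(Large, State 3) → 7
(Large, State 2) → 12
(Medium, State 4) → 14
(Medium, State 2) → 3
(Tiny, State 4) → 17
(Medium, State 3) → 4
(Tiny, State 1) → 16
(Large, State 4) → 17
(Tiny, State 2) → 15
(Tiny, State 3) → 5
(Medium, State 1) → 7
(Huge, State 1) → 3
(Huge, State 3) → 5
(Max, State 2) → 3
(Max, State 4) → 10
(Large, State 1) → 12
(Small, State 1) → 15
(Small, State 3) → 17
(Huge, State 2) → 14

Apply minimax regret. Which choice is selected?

Column bests: State 1=16, State 2=15, State 3=17, State 4=17.
Tiny regrets: 0, 0, 12, 0 → max 12
Small regrets: 1, 2, 0, 12 → max 12
Medium regrets: 9, 12, 13, 3 → max 13
Large regrets: 4, 3, 10, 0 → max 10
Huge regrets: 13, 1, 12, 9 → max 13
Max regrets: 5, 12, 6, 7 → max 12
Smallest max regret = 10 → Large.

Large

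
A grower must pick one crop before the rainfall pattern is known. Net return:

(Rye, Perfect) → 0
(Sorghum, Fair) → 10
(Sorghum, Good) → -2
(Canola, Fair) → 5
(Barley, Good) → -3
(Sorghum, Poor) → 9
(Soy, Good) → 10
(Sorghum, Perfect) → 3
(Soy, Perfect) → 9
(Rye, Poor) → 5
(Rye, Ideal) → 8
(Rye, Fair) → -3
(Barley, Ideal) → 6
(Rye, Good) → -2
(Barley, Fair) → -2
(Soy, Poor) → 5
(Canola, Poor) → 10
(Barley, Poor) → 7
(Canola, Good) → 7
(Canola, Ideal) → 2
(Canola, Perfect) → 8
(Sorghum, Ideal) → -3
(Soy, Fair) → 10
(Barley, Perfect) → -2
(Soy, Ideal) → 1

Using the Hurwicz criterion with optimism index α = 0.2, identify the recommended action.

Canola

Canola: 0.2·10 + 0.8·2 = 3.6
Sorghum: 0.2·10 + 0.8·(-3) = -0.4
Barley: 0.2·7 + 0.8·(-3) = -1
Soy: 0.2·10 + 0.8·1 = 2.8
Rye: 0.2·8 + 0.8·(-3) = -0.8
Highest Hurwicz score = 3.6 → Canola.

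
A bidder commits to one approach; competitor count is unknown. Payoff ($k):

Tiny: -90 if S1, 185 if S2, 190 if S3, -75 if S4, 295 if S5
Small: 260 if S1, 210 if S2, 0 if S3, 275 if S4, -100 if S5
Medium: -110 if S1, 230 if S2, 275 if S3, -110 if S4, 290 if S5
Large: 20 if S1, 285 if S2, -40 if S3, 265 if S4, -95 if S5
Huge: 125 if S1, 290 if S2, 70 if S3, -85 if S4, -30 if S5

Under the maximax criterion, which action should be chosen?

Row maxima: Tiny=295, Small=275, Medium=290, Large=285, Huge=290
Best best-case = 295 → Tiny.

Tiny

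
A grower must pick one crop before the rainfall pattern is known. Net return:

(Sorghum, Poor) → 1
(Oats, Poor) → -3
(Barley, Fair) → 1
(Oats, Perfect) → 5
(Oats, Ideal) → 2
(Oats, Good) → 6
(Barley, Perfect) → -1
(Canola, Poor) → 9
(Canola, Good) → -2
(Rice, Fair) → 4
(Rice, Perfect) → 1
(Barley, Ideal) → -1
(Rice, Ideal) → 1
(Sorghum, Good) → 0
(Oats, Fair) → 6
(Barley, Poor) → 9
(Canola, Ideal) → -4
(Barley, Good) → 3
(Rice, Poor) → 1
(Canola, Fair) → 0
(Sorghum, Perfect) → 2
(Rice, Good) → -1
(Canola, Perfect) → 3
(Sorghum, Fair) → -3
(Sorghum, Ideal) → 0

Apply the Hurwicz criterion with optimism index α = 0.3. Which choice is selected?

Sorghum: 0.3·2 + 0.7·(-3) = -1.5
Rice: 0.3·4 + 0.7·(-1) = 0.5
Canola: 0.3·9 + 0.7·(-4) = -0.1
Barley: 0.3·9 + 0.7·(-1) = 2
Oats: 0.3·6 + 0.7·(-3) = -0.3
Highest Hurwicz score = 2 → Barley.

Barley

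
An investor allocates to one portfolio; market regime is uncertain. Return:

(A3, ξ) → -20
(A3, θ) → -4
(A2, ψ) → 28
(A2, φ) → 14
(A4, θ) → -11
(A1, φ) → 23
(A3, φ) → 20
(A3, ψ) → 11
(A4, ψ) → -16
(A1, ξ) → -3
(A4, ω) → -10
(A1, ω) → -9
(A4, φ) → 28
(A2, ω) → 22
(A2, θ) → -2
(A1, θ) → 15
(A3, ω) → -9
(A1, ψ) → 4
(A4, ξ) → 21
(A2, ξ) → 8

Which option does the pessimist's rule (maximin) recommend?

A2

Row minima: A1=-9, A2=-2, A3=-20, A4=-16
Best worst-case = -2 → A2.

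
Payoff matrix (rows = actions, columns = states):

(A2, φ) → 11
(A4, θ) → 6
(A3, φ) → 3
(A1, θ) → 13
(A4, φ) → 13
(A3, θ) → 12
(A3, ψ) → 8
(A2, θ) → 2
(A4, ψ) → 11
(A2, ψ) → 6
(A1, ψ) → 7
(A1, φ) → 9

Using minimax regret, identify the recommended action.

Column bests: θ=13, φ=13, ψ=11.
A1 regrets: 0, 4, 4 → max 4
A2 regrets: 11, 2, 5 → max 11
A3 regrets: 1, 10, 3 → max 10
A4 regrets: 7, 0, 0 → max 7
Smallest max regret = 4 → A1.

A1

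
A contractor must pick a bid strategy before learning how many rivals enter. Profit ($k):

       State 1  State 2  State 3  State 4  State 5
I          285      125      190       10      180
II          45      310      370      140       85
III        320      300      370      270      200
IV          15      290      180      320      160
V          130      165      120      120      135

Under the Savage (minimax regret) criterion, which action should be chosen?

III

Column bests: State 1=320, State 2=310, State 3=370, State 4=320, State 5=200.
I regrets: 35, 185, 180, 310, 20 → max 310
II regrets: 275, 0, 0, 180, 115 → max 275
III regrets: 0, 10, 0, 50, 0 → max 50
IV regrets: 305, 20, 190, 0, 40 → max 305
V regrets: 190, 145, 250, 200, 65 → max 250
Smallest max regret = 50 → III.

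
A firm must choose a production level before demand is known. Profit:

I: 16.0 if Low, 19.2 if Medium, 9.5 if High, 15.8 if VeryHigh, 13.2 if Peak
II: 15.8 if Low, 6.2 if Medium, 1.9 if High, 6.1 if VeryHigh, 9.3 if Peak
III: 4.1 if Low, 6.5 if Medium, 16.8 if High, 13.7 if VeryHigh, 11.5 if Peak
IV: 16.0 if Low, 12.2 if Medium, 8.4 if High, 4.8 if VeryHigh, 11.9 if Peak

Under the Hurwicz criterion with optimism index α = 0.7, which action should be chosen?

I: 0.7·19.2 + 0.3·9.5 = 16.29
II: 0.7·15.8 + 0.3·1.9 = 11.63
III: 0.7·16.8 + 0.3·4.1 = 12.99
IV: 0.7·16.0 + 0.3·4.8 = 12.64
Highest Hurwicz score = 16.29 → I.

I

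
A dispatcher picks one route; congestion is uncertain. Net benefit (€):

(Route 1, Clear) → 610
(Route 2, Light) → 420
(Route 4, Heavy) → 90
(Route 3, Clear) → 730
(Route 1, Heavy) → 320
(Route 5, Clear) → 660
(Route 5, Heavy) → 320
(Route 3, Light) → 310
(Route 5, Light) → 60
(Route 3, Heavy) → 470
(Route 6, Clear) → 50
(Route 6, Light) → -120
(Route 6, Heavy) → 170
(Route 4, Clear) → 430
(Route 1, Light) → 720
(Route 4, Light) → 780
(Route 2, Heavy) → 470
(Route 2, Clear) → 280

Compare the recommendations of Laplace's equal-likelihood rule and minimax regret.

Row averages: Route 1=550, Route 2=390, Route 3=1510/3, Route 4=1300/3, Route 5=1040/3, Route 6=100/3
Highest average = 550 → Route 1.
Column bests: Clear=730, Light=780, Heavy=470.
Route 1 regrets: 120, 60, 150 → max 150
Route 2 regrets: 450, 360, 0 → max 450
Route 3 regrets: 0, 470, 0 → max 470
Route 4 regrets: 300, 0, 380 → max 380
Route 5 regrets: 70, 720, 150 → max 720
Route 6 regrets: 680, 900, 300 → max 900
Smallest max regret = 150 → Route 1.

laplace → Route 1; minimax regret → Route 1 (agree)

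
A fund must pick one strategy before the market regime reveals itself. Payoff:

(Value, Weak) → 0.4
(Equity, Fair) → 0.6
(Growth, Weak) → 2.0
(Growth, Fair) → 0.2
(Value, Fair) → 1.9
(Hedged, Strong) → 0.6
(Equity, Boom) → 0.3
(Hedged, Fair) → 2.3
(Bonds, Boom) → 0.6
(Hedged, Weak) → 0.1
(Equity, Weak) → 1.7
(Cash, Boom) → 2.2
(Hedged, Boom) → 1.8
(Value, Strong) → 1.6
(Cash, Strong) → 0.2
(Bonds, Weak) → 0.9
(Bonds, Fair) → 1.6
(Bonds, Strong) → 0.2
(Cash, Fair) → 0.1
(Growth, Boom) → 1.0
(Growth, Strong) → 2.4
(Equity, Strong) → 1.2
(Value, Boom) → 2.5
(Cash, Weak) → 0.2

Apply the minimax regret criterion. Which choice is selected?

Value

Column bests: Weak=2.0, Fair=2.3, Strong=2.4, Boom=2.5.
Value regrets: 1.6, 0.4, 0.8, 0.0 → max 1.6
Hedged regrets: 1.9, 0.0, 1.8, 0.7 → max 1.9
Equity regrets: 0.3, 1.7, 1.2, 2.2 → max 2.2
Cash regrets: 1.8, 2.2, 2.2, 0.3 → max 2.2
Growth regrets: 0.0, 2.1, 0.0, 1.5 → max 2.1
Bonds regrets: 1.1, 0.7, 2.2, 1.9 → max 2.2
Smallest max regret = 1.6 → Value.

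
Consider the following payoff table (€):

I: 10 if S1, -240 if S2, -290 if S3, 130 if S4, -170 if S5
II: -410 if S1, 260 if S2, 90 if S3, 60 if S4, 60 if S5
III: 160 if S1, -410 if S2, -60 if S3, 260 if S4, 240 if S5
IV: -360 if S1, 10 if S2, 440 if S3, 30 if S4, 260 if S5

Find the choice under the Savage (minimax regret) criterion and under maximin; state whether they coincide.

Column bests: S1=160, S2=260, S3=440, S4=260, S5=260.
I regrets: 150, 500, 730, 130, 430 → max 730
II regrets: 570, 0, 350, 200, 200 → max 570
III regrets: 0, 670, 500, 0, 20 → max 670
IV regrets: 520, 250, 0, 230, 0 → max 520
Smallest max regret = 520 → IV.
Row minima: I=-290, II=-410, III=-410, IV=-360
Best worst-case = -290 → I.

minimax regret → IV; maximin → I (disagree)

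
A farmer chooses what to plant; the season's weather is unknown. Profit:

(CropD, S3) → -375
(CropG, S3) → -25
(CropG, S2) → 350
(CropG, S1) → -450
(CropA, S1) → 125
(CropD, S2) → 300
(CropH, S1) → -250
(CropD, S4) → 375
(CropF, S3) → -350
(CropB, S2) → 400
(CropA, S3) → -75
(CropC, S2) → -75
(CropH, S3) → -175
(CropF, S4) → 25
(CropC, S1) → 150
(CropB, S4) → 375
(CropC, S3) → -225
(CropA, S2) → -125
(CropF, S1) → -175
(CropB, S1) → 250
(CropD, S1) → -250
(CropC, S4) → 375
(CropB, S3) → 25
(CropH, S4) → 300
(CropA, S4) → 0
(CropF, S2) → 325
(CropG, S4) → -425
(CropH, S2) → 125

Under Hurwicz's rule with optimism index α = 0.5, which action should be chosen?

CropB

CropG: 0.5·350 + 0.5·(-450) = -50
CropC: 0.5·375 + 0.5·(-225) = 75
CropF: 0.5·325 + 0.5·(-350) = -12.5
CropD: 0.5·375 + 0.5·(-375) = 0
CropH: 0.5·300 + 0.5·(-250) = 25
CropB: 0.5·400 + 0.5·25 = 212.5
CropA: 0.5·125 + 0.5·(-125) = 0
Highest Hurwicz score = 212.5 → CropB.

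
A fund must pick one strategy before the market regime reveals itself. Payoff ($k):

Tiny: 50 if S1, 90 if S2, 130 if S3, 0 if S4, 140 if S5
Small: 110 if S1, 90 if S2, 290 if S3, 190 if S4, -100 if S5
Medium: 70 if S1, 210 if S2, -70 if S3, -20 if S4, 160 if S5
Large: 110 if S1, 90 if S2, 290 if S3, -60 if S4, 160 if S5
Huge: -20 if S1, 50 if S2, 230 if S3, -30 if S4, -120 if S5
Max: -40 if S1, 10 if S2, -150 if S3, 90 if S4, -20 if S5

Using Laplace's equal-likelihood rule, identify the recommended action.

Large

Row averages: Tiny=82, Small=116, Medium=70, Large=118, Huge=22, Max=-22
Highest average = 118 → Large.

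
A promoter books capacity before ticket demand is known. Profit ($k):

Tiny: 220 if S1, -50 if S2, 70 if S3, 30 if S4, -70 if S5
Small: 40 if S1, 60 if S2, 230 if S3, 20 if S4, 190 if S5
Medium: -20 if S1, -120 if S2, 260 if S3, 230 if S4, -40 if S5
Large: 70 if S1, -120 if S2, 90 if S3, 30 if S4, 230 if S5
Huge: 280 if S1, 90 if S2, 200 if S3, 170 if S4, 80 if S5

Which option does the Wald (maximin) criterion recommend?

Row minima: Tiny=-70, Small=20, Medium=-120, Large=-120, Huge=80
Best worst-case = 80 → Huge.

Huge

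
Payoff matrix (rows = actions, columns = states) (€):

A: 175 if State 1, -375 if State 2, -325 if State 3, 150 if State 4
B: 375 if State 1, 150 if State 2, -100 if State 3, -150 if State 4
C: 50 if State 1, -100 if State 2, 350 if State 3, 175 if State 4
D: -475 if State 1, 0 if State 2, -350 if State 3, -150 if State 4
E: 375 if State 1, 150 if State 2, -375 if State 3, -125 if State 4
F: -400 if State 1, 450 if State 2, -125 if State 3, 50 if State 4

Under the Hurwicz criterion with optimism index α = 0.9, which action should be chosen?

A: 0.9·175 + 0.1·(-375) = 120
B: 0.9·375 + 0.1·(-150) = 322.5
C: 0.9·350 + 0.1·(-100) = 305
D: 0.9·0 + 0.1·(-475) = -47.5
E: 0.9·375 + 0.1·(-375) = 300
F: 0.9·450 + 0.1·(-400) = 365
Highest Hurwicz score = 365 → F.

F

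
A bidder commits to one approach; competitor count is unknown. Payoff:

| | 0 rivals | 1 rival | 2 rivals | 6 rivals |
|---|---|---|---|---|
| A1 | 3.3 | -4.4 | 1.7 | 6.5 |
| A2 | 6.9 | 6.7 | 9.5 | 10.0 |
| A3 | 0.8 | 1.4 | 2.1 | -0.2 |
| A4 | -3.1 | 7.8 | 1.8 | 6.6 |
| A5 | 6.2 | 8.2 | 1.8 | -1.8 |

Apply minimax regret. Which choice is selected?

Column bests: 0 rivals=6.9, 1 rival=8.2, 2 rivals=9.5, 6 rivals=10.0.
A1 regrets: 3.6, 12.6, 7.8, 3.5 → max 12.6
A2 regrets: 0.0, 1.5, 0.0, 0.0 → max 1.5
A3 regrets: 6.1, 6.8, 7.4, 10.2 → max 10.2
A4 regrets: 10.0, 0.4, 7.7, 3.4 → max 10.0
A5 regrets: 0.7, 0.0, 7.7, 11.8 → max 11.8
Smallest max regret = 1.5 → A2.

A2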